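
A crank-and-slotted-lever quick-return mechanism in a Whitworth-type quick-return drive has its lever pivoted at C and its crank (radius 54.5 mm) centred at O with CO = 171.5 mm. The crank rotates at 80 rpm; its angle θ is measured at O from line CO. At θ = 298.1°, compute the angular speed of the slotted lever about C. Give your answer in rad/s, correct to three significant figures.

ω = 8.378 rad/s (from 80 rpm).
Crank pin A relative to C: A = (d + r cosθ, r sinθ); lever angle φ = atan2(r sinθ, d + r cosθ).
Differentiating tanφ: φ̇ = rω(d cosθ + r)/(d² + r² + 2dr cosθ).
d² + r² + 2dr cosθ = |CA|² = 0.0411874 m²;  d cosθ + r = +0.13528 m.
|ω_lever| = |0.0545·8.378·+0.13528| / 0.0411874 = 1.4996 rad/s.

1.50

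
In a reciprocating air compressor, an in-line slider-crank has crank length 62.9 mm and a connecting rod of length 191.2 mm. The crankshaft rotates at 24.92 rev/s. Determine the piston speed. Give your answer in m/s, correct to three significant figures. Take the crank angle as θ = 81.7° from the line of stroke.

ω = 2π·24.9 = 156.6 rad/s
For an in-line slider-crank, x = r cosθ + √(L² − r² sin²θ), so v = −rω sinθ·[1 + r cosθ/√(L² − r² sin²θ)].
With r = 0.0629 m, L = 0.1912 m, θ = 81.7°: √(L² − r² sin²θ) = 0.18079 m.
v = −0.0629·156.6·0.98953·[1 + 0.0629·0.14436/0.18079] = -10.235 m/s.
|v| = 10.235 m/s.

10.2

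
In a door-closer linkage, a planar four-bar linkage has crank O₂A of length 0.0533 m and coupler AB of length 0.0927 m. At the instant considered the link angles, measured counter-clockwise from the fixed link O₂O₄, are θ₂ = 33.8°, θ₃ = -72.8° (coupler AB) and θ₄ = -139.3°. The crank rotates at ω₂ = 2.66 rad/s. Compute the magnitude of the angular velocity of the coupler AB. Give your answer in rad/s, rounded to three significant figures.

0.200

ω₂ = 2.66 rad/s
Differentiating the loop-closure r₂e^{iθ₂}+r₃e^{iθ₃}=r₁+r₄e^{iθ₄} gives r₂ω₂e^{iθ₂}+r₃ω₃e^{iθ₃}=r₄ω₄e^{iθ₄}.
Eliminating the other unknown: ω₃ = r₂ω₂ sin(θ₄−θ₂) / [r₃ sin(θ₃−θ₄)].
Numerator sine = -0.12014; denominator sine = +0.91706.
Result = 0.0533·2.66·(-0.12014) / (0.0927·(+0.91706)) = -0.20036 rad/s; magnitude 0.20036 rad/s.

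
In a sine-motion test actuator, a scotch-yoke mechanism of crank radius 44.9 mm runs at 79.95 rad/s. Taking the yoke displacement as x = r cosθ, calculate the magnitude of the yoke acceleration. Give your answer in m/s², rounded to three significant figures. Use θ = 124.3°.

ω = 79.95 rad/s
x = r cosθ ⇒ ẍ = −rω² cosθ (ω constant).
|a| = rω²|cosθ| = 0.0449·(79.95)²·|cos 124.3°| = 161.73 m/s².

162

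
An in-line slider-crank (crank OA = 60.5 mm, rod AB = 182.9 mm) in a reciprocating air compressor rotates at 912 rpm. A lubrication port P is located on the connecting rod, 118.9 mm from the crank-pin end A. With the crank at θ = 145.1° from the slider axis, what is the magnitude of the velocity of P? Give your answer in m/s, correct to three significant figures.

3.18

ω = 95.5 rad/s.  Crank-pin speed |V_A| = rω = 5.778 m/s, perpendicular to OA.
Rod angle: sinφ = −(r/L) sinθ ⇒ φ = -10.909°; ω_rod = −rω cosθ/√(L²−r²sin²θ) = +26.386 rad/s.
V_P = V_A + ω_rod × AP, with AP = 0.1189 m along the rod.
Components: V_Px = −rω sinθ − a·ω_rod·sinφ = -2.7121 m/s;  V_Py = rω cosθ + a·ω_rod·cosφ = -1.6582 m/s.
|V_P| = √(V_Px² + V_Py²) = 3.1789 m/s.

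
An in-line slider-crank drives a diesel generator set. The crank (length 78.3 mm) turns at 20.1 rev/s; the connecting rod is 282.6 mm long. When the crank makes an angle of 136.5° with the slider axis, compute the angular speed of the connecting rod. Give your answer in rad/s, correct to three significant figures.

25.9

ω = 126.3 rad/s (converted from 20.1 rev/s).
The rod makes angle φ with the slider axis where L sinφ = r sinθ; differentiating, L cosφ·φ̇ = r ω cosθ.
L cosφ = √(L² − r² sin²θ) = 0.27741 m.
|ω_rod| = r ω |cosθ| / √(L² − r² sin²θ) = 0.0783·126.3·0.72537/0.27741 = 25.857 rad/s.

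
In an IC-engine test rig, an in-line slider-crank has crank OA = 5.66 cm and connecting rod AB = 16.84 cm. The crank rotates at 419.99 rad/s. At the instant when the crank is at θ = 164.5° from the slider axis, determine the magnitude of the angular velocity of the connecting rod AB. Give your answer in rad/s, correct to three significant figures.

ω = 420 rad/s
The rod makes angle φ with the slider axis where L sinφ = r sinθ; differentiating, L cosφ·φ̇ = r ω cosθ.
L cosφ = √(L² − r² sin²θ) = 0.16772 m.
|ω_rod| = r ω |cosθ| / √(L² − r² sin²θ) = 0.0566·420·0.96363/0.16772 = 136.58 rad/s.

137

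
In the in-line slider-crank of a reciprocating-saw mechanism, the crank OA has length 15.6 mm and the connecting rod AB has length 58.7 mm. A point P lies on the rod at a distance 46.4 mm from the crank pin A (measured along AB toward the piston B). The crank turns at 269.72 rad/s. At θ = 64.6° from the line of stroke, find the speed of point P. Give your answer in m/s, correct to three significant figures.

4.17

ω = 269.7 rad/s.  Crank-pin speed |V_A| = rω = 4.2076 m/s, perpendicular to OA.
Rod angle: sinφ = −(r/L) sinθ ⇒ φ = -13.891°; ω_rod = −rω cosθ/√(L²−r²sin²θ) = -31.672 rad/s.
V_P = V_A + ω_rod × AP, with AP = 0.0464 m along the rod.
Components: V_Px = −rω sinθ − a·ω_rod·sinφ = -4.1537 m/s;  V_Py = rω cosθ + a·ω_rod·cosφ = +0.37818 m/s.
|V_P| = √(V_Px² + V_Py²) = 4.1709 m/s.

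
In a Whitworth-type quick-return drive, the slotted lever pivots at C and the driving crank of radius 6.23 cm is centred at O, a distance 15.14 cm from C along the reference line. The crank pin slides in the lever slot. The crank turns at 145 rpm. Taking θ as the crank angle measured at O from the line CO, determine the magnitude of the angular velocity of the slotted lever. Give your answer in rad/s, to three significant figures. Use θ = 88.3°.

2.31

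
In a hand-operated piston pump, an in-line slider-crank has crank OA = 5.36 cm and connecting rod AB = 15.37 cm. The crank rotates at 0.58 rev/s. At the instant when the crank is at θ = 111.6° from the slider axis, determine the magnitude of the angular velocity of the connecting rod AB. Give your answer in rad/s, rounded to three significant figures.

ω = 3.644 rad/s (converted from 0.58 rev/s).
The rod makes angle φ with the slider axis where L sinφ = r sinθ; differentiating, L cosφ·φ̇ = r ω cosθ.
L cosφ = √(L² − r² sin²θ) = 0.1454 m.
|ω_rod| = r ω |cosθ| / √(L² − r² sin²θ) = 0.0536·3.644·0.36812/0.1454 = 0.49455 rad/s.

0.495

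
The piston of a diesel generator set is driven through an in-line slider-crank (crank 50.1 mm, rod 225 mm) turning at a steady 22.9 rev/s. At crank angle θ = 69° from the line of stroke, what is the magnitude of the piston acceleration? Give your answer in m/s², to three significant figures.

ω = 2π·22.9 = 143.9 rad/s
x(θ) = r cosθ + √(L² − r² sin²θ); with ω constant, a = ω²·d²x/dθ².
d²x/dθ² = −r cosθ − r²(cos2θ)/√u − r⁴ sin²2θ/(4u^{3/2}),  u = L² − r² sin²θ = 0.0484373 m².
Substituting r = 0.0501 m, L = 0.225 m, θ = 69°: d²x/dθ² = -0.009545 m.
a = ω²·d²x/dθ² = (143.9)²·(-0.009545) = -197.61 m/s²;  |a| = 197.61 m/s².

198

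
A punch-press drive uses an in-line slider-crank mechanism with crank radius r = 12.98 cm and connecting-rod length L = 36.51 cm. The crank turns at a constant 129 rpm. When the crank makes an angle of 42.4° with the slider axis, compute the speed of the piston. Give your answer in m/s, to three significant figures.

1.50

ω = 2π·129/60 = 13.51 rad/s
For an in-line slider-crank, x = r cosθ + √(L² − r² sin²θ), so v = −rω sinθ·[1 + r cosθ/√(L² − r² sin²θ)].
With r = 0.1298 m, L = 0.3651 m, θ = 42.4°: √(L² − r² sin²θ) = 0.35445 m.
v = −0.1298·13.51·0.67430·[1 + 0.1298·0.73846/0.35445] = -1.5021 m/s.
|v| = 1.5021 m/s.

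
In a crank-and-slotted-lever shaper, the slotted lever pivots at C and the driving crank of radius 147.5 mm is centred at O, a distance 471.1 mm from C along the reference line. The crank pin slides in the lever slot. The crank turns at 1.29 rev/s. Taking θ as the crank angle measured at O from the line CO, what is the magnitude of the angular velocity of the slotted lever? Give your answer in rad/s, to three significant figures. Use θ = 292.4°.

1.32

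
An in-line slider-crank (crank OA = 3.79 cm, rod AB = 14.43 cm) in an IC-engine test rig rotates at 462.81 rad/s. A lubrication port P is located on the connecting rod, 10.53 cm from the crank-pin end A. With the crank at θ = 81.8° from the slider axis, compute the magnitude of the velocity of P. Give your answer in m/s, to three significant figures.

ω = 462.8 rad/s.  Crank-pin speed |V_A| = rω = 17.54 m/s, perpendicular to OA.
Rod angle: sinφ = −(r/L) sinθ ⇒ φ = -15.068°; ω_rod = −rω cosθ/√(L²−r²sin²θ) = -17.955 rad/s.
V_P = V_A + ω_rod × AP, with AP = 0.1053 m along the rod.
Components: V_Px = −rω sinθ − a·ω_rod·sinφ = -17.853 m/s;  V_Py = rω cosθ + a·ω_rod·cosφ = +0.67616 m/s.
|V_P| = √(V_Px² + V_Py²) = 17.865 m/s.

17.9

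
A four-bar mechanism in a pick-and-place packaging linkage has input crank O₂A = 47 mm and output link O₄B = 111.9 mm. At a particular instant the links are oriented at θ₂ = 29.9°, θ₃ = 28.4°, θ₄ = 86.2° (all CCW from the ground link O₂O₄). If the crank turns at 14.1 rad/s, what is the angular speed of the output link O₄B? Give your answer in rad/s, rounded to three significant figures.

ω₂ = 14.1 rad/s
Differentiating the loop-closure r₂e^{iθ₂}+r₃e^{iθ₃}=r₁+r₄e^{iθ₄} gives r₂ω₂e^{iθ₂}+r₃ω₃e^{iθ₃}=r₄ω₄e^{iθ₄}.
Eliminating the other unknown: ω₄ = r₂ω₂ sin(θ₂−θ₃) / [r₄ sin(θ₄−θ₃)].
Numerator sine = +0.02618; denominator sine = +0.84619.
Result = 0.047·14.1·(+0.02618) / (0.1119·(+0.84619)) = +0.1832 rad/s; magnitude 0.1832 rad/s.

0.183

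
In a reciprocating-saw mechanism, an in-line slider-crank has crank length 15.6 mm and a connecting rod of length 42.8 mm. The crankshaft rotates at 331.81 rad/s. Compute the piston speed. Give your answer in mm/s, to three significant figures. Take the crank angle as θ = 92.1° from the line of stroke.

5100

ω = 331.8 rad/s
For an in-line slider-crank, x = r cosθ + √(L² − r² sin²θ), so v = −rω sinθ·[1 + r cosθ/√(L² − r² sin²θ)].
With r = 0.0156 m, L = 0.0428 m, θ = 92.1°: √(L² − r² sin²θ) = 0.03986 m.
v = −0.0156·331.8·0.99933·[1 + 0.0156·-0.03664/0.03986] = -5.0986 m/s.
|v| = 5.0986 m/s = 5098.6 mm/s.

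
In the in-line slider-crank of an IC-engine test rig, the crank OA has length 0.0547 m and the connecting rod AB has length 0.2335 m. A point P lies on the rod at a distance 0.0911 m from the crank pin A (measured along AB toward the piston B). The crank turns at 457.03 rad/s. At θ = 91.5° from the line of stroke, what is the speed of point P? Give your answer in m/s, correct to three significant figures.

24.9

ω = 457 rad/s.  Crank-pin speed |V_A| = rω = 25 m/s, perpendicular to OA.
Rod angle: sinφ = −(r/L) sinθ ⇒ φ = -13.543°; ω_rod = −rω cosθ/√(L²−r²sin²θ) = +2.8828 rad/s.
V_P = V_A + ω_rod × AP, with AP = 0.0911 m along the rod.
Components: V_Px = −rω sinθ − a·ω_rod·sinφ = -24.929 m/s;  V_Py = rω cosθ + a·ω_rod·cosφ = -0.39909 m/s.
|V_P| = √(V_Px² + V_Py²) = 24.933 m/s.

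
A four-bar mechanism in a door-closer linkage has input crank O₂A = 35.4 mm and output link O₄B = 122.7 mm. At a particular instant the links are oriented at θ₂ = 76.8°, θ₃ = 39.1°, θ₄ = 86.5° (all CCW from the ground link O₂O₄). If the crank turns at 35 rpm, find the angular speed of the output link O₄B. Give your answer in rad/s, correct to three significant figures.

ω₂ = 3.665 rad/s (from 35 rpm).
Differentiating the loop-closure r₂e^{iθ₂}+r₃e^{iθ₃}=r₁+r₄e^{iθ₄} gives r₂ω₂e^{iθ₂}+r₃ω₃e^{iθ₃}=r₄ω₄e^{iθ₄}.
Eliminating the other unknown: ω₄ = r₂ω₂ sin(θ₂−θ₃) / [r₄ sin(θ₄−θ₃)].
Numerator sine = +0.61153; denominator sine = +0.73610.
Result = 0.0354·3.665·(+0.61153) / (0.1227·(+0.73610)) = +0.87849 rad/s; magnitude 0.87849 rad/s.

0.878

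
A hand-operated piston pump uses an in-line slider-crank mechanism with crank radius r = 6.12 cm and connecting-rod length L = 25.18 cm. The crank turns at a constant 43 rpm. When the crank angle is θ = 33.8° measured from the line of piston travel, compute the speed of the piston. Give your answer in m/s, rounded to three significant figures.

0.185

ω = 2π·43/60 = 4.503 rad/s
For an in-line slider-crank, x = r cosθ + √(L² − r² sin²θ), so v = −rω sinθ·[1 + r cosθ/√(L² − r² sin²θ)].
With r = 0.0612 m, L = 0.2518 m, θ = 33.8°: √(L² − r² sin²θ) = 0.24949 m.
v = −0.0612·4.503·0.55630·[1 + 0.0612·0.83098/0.24949] = -0.18455 m/s.
|v| = 0.18455 m/s.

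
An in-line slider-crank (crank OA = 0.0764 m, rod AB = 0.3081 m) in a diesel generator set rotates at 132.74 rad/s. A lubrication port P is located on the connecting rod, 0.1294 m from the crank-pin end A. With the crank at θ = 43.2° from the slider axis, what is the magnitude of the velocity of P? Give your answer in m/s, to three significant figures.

8.62

ω = 132.7 rad/s.  Crank-pin speed |V_A| = rω = 10.141 m/s, perpendicular to OA.
Rod angle: sinφ = −(r/L) sinθ ⇒ φ = -9.773°; ω_rod = −rω cosθ/√(L²−r²sin²θ) = -24.348 rad/s.
V_P = V_A + ω_rod × AP, with AP = 0.1294 m along the rod.
Components: V_Px = −rω sinθ − a·ω_rod·sinφ = -7.477 m/s;  V_Py = rω cosθ + a·ω_rod·cosφ = +4.2878 m/s.
|V_P| = √(V_Px² + V_Py²) = 8.6192 m/s.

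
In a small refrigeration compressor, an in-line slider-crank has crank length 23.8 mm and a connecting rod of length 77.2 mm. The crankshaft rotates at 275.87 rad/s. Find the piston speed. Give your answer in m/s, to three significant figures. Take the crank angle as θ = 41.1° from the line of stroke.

5.34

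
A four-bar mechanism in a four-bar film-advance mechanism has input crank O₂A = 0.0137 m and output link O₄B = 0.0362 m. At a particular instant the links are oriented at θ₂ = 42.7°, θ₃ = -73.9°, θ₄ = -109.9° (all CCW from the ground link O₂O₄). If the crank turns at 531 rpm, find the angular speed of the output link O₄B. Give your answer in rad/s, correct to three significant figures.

ω₂ = 55.61 rad/s (from 531 rpm).
Differentiating the loop-closure r₂e^{iθ₂}+r₃e^{iθ₃}=r₁+r₄e^{iθ₄} gives r₂ω₂e^{iθ₂}+r₃ω₃e^{iθ₃}=r₄ω₄e^{iθ₄}.
Eliminating the other unknown: ω₄ = r₂ω₂ sin(θ₂−θ₃) / [r₄ sin(θ₄−θ₃)].
Numerator sine = +0.89415; denominator sine = -0.58779.
Result = 0.0137·55.61·(+0.89415) / (0.0362·(-0.58779)) = -32.013 rad/s; magnitude 32.013 rad/s.

32.0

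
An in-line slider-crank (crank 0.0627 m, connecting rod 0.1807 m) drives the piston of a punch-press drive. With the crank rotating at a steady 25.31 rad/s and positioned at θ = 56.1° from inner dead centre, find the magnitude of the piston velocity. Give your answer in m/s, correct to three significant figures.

1.58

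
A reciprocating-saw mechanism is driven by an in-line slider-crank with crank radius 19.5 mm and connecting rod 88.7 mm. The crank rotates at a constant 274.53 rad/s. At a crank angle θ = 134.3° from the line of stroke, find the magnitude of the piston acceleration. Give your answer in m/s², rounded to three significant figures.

1030

ω = 274.5 rad/s
x(θ) = r cosθ + √(L² − r² sin²θ); with ω constant, a = ω²·d²x/dθ².
d²x/dθ² = −r cosθ − r²(cos2θ)/√u − r⁴ sin²2θ/(4u^{3/2}),  u = L² − r² sin²θ = 0.00767292 m².
Substituting r = 0.0195 m, L = 0.0887 m, θ = 134.3°: d²x/dθ² = +0.013671 m.
a = ω²·d²x/dθ² = (274.5)²·(+0.013671) = +1030.4 m/s²;  |a| = 1030.4 m/s².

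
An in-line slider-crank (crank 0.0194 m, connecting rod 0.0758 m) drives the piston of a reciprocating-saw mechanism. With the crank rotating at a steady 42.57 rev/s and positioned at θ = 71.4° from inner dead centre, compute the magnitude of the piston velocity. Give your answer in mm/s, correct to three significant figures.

5330

ω = 2π·42.6 = 267.5 rad/s
For an in-line slider-crank, x = r cosθ + √(L² − r² sin²θ), so v = −rω sinθ·[1 + r cosθ/√(L² − r² sin²θ)].
With r = 0.0194 m, L = 0.0758 m, θ = 71.4°: √(L² − r² sin²θ) = 0.073536 m.
v = −0.0194·267.5·0.94777·[1 + 0.0194·0.31896/0.073536] = -5.3318 m/s.
|v| = 5.3318 m/s = 5331.8 mm/s.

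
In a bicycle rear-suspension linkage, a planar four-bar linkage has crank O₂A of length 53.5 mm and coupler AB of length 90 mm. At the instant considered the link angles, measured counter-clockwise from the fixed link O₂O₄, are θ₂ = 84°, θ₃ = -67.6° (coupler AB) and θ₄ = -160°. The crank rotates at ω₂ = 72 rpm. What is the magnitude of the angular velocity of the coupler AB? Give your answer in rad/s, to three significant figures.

4.03

ω₂ = 7.54 rad/s (from 72 rpm).
Differentiating the loop-closure r₂e^{iθ₂}+r₃e^{iθ₃}=r₁+r₄e^{iθ₄} gives r₂ω₂e^{iθ₂}+r₃ω₃e^{iθ₃}=r₄ω₄e^{iθ₄}.
Eliminating the other unknown: ω₃ = r₂ω₂ sin(θ₄−θ₂) / [r₃ sin(θ₃−θ₄)].
Numerator sine = +0.89879; denominator sine = +0.99912.
Result = 0.0535·7.54·(+0.89879) / (0.09·(+0.99912)) = +4.0319 rad/s; magnitude 4.0319 rad/s.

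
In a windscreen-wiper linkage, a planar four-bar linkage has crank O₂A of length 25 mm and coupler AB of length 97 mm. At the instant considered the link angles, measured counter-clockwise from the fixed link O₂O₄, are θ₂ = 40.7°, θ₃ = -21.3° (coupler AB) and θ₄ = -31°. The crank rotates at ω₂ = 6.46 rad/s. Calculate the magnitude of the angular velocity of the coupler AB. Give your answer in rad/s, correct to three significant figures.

ω₂ = 6.46 rad/s
Differentiating the loop-closure r₂e^{iθ₂}+r₃e^{iθ₃}=r₁+r₄e^{iθ₄} gives r₂ω₂e^{iθ₂}+r₃ω₃e^{iθ₃}=r₄ω₄e^{iθ₄}.
Eliminating the other unknown: ω₃ = r₂ω₂ sin(θ₄−θ₂) / [r₃ sin(θ₃−θ₄)].
Numerator sine = -0.94943; denominator sine = +0.16849.
Result = 0.025·6.46·(-0.94943) / (0.097·(+0.16849)) = -9.3819 rad/s; magnitude 9.3819 rad/s.

9.38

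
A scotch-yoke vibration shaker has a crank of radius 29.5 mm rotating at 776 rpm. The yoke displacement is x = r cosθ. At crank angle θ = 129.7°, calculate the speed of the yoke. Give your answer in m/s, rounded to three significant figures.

ω = 81.26 rad/s (from 776 rpm).
x = r cosθ ⇒ ẋ = −rω sinθ.
|v| = rω|sinθ| = 0.0295·81.26·|sin 129.7°| = 1.8444 m/s.

1.84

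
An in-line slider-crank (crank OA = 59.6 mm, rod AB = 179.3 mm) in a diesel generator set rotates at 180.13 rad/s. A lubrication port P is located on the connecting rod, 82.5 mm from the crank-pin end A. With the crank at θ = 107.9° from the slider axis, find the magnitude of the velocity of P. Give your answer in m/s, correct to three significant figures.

ω = 180.1 rad/s.  Crank-pin speed |V_A| = rω = 10.736 m/s, perpendicular to OA.
Rod angle: sinφ = −(r/L) sinθ ⇒ φ = -18.440°; ω_rod = −rω cosθ/√(L²−r²sin²θ) = +19.399 rad/s.
V_P = V_A + ω_rod × AP, with AP = 0.0825 m along the rod.
Components: V_Px = −rω sinθ − a·ω_rod·sinφ = -9.7098 m/s;  V_Py = rω cosθ + a·ω_rod·cosφ = -1.7814 m/s.
|V_P| = √(V_Px² + V_Py²) = 9.8719 m/s.

9.87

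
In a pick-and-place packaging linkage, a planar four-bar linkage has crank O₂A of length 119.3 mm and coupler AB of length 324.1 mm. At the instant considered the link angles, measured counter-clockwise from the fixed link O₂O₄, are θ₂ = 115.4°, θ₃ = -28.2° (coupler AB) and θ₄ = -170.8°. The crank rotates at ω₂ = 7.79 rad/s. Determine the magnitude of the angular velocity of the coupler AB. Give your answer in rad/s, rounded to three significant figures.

ω₂ = 7.79 rad/s
Differentiating the loop-closure r₂e^{iθ₂}+r₃e^{iθ₃}=r₁+r₄e^{iθ₄} gives r₂ω₂e^{iθ₂}+r₃ω₃e^{iθ₃}=r₄ω₄e^{iθ₄}.
Eliminating the other unknown: ω₃ = r₂ω₂ sin(θ₄−θ₂) / [r₃ sin(θ₃−θ₄)].
Numerator sine = +0.96029; denominator sine = +0.60738.
Result = 0.1193·7.79·(+0.96029) / (0.3241·(+0.60738)) = +4.5336 rad/s; magnitude 4.5336 rad/s.

4.53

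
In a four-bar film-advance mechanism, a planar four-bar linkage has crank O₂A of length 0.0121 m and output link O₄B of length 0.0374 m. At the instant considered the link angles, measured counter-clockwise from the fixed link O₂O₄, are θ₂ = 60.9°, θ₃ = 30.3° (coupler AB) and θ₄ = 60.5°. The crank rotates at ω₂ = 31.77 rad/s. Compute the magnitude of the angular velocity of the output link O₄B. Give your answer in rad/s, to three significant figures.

10.4

ω₂ = 31.77 rad/s
Differentiating the loop-closure r₂e^{iθ₂}+r₃e^{iθ₃}=r₁+r₄e^{iθ₄} gives r₂ω₂e^{iθ₂}+r₃ω₃e^{iθ₃}=r₄ω₄e^{iθ₄}.
Eliminating the other unknown: ω₄ = r₂ω₂ sin(θ₂−θ₃) / [r₄ sin(θ₄−θ₃)].
Numerator sine = +0.50904; denominator sine = +0.50302.
Result = 0.0121·31.77·(+0.50904) / (0.0374·(+0.50302)) = +10.402 rad/s; magnitude 10.402 rad/s.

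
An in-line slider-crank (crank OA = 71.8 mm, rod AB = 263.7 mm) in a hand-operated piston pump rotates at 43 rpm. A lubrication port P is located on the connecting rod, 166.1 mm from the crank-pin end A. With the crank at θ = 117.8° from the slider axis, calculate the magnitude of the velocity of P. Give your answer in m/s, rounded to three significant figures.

0.268

ω = 4.503 rad/s.  Crank-pin speed |V_A| = rω = 0.32331 m/s, perpendicular to OA.
Rod angle: sinφ = −(r/L) sinθ ⇒ φ = -13.937°; ω_rod = −rω cosθ/√(L²−r²sin²θ) = +0.58916 rad/s.
V_P = V_A + ω_rod × AP, with AP = 0.1661 m along the rod.
Components: V_Px = −rω sinθ − a·ω_rod·sinφ = -0.26243 m/s;  V_Py = rω cosθ + a·ω_rod·cosφ = -0.055809 m/s.
|V_P| = √(V_Px² + V_Py²) = 0.26829 m/s.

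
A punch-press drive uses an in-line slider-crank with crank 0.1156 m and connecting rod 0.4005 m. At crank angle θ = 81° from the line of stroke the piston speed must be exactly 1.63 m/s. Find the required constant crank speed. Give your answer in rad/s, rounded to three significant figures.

For an in-line slider-crank, |v_piston| = rω|sinθ|·[1 + r cosθ/√(L² − r² sin²θ)].
With r = 0.1156 m, L = 0.4005 m, θ = 81°: the bracketed kinematic factor |dx/dθ| = 0.11956 m.
ω = v/|dx/dθ| = 1.63/0.11956 = 13.634 rad/s.

13.6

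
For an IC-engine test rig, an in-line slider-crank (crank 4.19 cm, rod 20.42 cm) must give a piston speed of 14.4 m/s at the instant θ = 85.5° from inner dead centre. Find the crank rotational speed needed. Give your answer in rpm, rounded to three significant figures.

3240

For an in-line slider-crank, |v_piston| = rω|sinθ|·[1 + r cosθ/√(L² − r² sin²θ)].
With r = 0.0419 m, L = 0.2042 m, θ = 85.5°: the bracketed kinematic factor |dx/dθ| = 0.042458 m.
ω = v/|dx/dθ| = 14.4/0.042458 = 339.16 rad/s.
N = 60ω/(2π) = 3238.7 rpm.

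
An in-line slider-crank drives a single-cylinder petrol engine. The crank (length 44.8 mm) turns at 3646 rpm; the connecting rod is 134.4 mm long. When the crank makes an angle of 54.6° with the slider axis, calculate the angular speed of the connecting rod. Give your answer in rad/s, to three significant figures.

76.6

ω = 381.8 rad/s (converted from 3646 rpm).
The rod makes angle φ with the slider axis where L sinφ = r sinθ; differentiating, L cosφ·φ̇ = r ω cosθ.
L cosφ = √(L² − r² sin²θ) = 0.12934 m.
|ω_rod| = r ω |cosθ| / √(L² − r² sin²θ) = 0.0448·381.8·0.57928/0.12934 = 76.607 rad/s.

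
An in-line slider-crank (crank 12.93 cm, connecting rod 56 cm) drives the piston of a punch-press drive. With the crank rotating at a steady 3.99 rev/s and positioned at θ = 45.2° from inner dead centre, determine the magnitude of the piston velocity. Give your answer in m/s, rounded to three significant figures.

ω = 2π·3.99 = 25.07 rad/s
For an in-line slider-crank, x = r cosθ + √(L² − r² sin²θ), so v = −rω sinθ·[1 + r cosθ/√(L² − r² sin²θ)].
With r = 0.1293 m, L = 0.56 m, θ = 45.2°: √(L² − r² sin²θ) = 0.55243 m.
v = −0.1293·25.07·0.70957·[1 + 0.1293·0.70463/0.55243] = -2.6794 m/s.
|v| = 2.6794 m/s.

2.68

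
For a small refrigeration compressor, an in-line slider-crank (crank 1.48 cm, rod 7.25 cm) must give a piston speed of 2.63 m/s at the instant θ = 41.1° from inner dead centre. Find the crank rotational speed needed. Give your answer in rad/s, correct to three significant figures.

234

For an in-line slider-crank, |v_piston| = rω|sinθ|·[1 + r cosθ/√(L² − r² sin²θ)].
With r = 0.0148 m, L = 0.0725 m, θ = 41.1°: the bracketed kinematic factor |dx/dθ| = 0.011239 m.
ω = v/|dx/dθ| = 2.63/0.011239 = 234 rad/s.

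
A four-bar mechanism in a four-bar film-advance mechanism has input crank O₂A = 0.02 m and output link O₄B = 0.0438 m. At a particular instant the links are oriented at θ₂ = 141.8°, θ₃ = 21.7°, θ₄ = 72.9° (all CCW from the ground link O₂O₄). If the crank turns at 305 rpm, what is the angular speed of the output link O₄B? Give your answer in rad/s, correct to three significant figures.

16.2

ω₂ = 31.94 rad/s (from 305 rpm).
Differentiating the loop-closure r₂e^{iθ₂}+r₃e^{iθ₃}=r₁+r₄e^{iθ₄} gives r₂ω₂e^{iθ₂}+r₃ω₃e^{iθ₃}=r₄ω₄e^{iθ₄}.
Eliminating the other unknown: ω₄ = r₂ω₂ sin(θ₂−θ₃) / [r₄ sin(θ₄−θ₃)].
Numerator sine = +0.86515; denominator sine = +0.77934.
Result = 0.02·31.94·(+0.86515) / (0.0438·(+0.77934)) = +16.19 rad/s; magnitude 16.19 rad/s.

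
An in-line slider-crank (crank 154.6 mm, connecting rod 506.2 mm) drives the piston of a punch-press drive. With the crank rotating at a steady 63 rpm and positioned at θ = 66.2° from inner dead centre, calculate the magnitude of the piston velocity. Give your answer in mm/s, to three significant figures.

ω = 2π·63/60 = 6.597 rad/s
For an in-line slider-crank, x = r cosθ + √(L² − r² sin²θ), so v = −rω sinθ·[1 + r cosθ/√(L² − r² sin²θ)].
With r = 0.1546 m, L = 0.5062 m, θ = 66.2°: √(L² − r² sin²θ) = 0.48603 m.
v = −0.1546·6.597·0.91496·[1 + 0.1546·0.40355/0.48603] = -1.053 m/s.
|v| = 1.053 m/s = 1053 mm/s.

1050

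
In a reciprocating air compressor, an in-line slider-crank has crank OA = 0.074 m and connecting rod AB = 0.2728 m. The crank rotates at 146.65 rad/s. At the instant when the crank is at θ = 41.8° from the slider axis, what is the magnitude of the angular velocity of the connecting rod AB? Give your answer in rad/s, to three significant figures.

ω = 146.7 rad/s
The rod makes angle φ with the slider axis where L sinφ = r sinθ; differentiating, L cosφ·φ̇ = r ω cosθ.
L cosφ = √(L² − r² sin²θ) = 0.2683 m.
|ω_rod| = r ω |cosθ| / √(L² − r² sin²θ) = 0.074·146.7·0.74548/0.2683 = 30.152 rad/s.

30.2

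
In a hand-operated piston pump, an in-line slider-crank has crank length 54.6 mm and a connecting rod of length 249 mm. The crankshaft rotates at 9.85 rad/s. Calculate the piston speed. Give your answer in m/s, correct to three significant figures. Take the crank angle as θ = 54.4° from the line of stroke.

0.494

ω = 9.85 rad/s
For an in-line slider-crank, x = r cosθ + √(L² − r² sin²θ), so v = −rω sinθ·[1 + r cosθ/√(L² − r² sin²θ)].
With r = 0.0546 m, L = 0.249 m, θ = 54.4°: √(L² − r² sin²θ) = 0.24501 m.
v = −0.0546·9.85·0.81310·[1 + 0.0546·0.58212/0.24501] = -0.49402 m/s.
|v| = 0.49402 m/s.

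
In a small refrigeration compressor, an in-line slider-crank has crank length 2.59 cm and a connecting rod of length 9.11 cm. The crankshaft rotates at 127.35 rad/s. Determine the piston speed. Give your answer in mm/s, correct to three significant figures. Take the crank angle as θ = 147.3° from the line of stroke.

1350

ω = 127.3 rad/s
For an in-line slider-crank, x = r cosθ + √(L² − r² sin²θ), so v = −rω sinθ·[1 + r cosθ/√(L² − r² sin²θ)].
With r = 0.0259 m, L = 0.0911 m, θ = 147.3°: √(L² − r² sin²θ) = 0.090019 m.
v = −0.0259·127.3·0.54024·[1 + 0.0259·-0.84151/0.090019] = -1.3505 m/s.
|v| = 1.3505 m/s = 1350.5 mm/s.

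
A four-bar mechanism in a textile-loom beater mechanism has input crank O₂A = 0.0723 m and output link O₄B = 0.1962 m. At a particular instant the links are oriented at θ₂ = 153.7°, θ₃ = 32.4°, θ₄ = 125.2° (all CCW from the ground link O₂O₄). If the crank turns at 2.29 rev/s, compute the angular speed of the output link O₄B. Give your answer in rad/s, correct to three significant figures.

ω₂ = 14.39 rad/s (from 2.29 rev/s).
Differentiating the loop-closure r₂e^{iθ₂}+r₃e^{iθ₃}=r₁+r₄e^{iθ₄} gives r₂ω₂e^{iθ₂}+r₃ω₃e^{iθ₃}=r₄ω₄e^{iθ₄}.
Eliminating the other unknown: ω₄ = r₂ω₂ sin(θ₂−θ₃) / [r₄ sin(θ₄−θ₃)].
Numerator sine = +0.85446; denominator sine = +0.99881.
Result = 0.0723·14.39·(+0.85446) / (0.1962·(+0.99881)) = +4.5359 rad/s; magnitude 4.5359 rad/s.

4.54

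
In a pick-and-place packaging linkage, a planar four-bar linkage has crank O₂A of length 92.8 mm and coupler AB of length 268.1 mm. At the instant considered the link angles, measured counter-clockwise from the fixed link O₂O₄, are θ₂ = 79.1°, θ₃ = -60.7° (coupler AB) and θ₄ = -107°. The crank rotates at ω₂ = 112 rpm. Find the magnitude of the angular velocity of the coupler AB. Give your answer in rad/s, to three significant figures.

ω₂ = 11.73 rad/s (from 112 rpm).
Differentiating the loop-closure r₂e^{iθ₂}+r₃e^{iθ₃}=r₁+r₄e^{iθ₄} gives r₂ω₂e^{iθ₂}+r₃ω₃e^{iθ₃}=r₄ω₄e^{iθ₄}.
Eliminating the other unknown: ω₃ = r₂ω₂ sin(θ₄−θ₂) / [r₃ sin(θ₃−θ₄)].
Numerator sine = +0.10626; denominator sine = +0.72297.
Result = 0.0928·11.73·(+0.10626) / (0.2681·(+0.72297)) = +0.59671 rad/s; magnitude 0.59671 rad/s.

0.597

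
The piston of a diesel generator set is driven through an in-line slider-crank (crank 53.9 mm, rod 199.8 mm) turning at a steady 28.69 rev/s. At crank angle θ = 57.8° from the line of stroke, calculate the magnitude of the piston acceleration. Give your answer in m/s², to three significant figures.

731

ω = 2π·28.7 = 180.3 rad/s
x(θ) = r cosθ + √(L² − r² sin²θ); with ω constant, a = ω²·d²x/dθ².
d²x/dθ² = −r cosθ − r²(cos2θ)/√u − r⁴ sin²2θ/(4u^{3/2}),  u = L² − r² sin²θ = 0.0378398 m².
Substituting r = 0.0539 m, L = 0.1998 m, θ = 57.8°: d²x/dθ² = -0.022502 m.
a = ω²·d²x/dθ² = (180.3)²·(-0.022502) = -731.21 m/s²;  |a| = 731.21 m/s².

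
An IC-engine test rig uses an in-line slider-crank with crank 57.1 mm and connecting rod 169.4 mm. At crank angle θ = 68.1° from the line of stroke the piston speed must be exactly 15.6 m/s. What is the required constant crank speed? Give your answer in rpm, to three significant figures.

For an in-line slider-crank, |v_piston| = rω|sinθ|·[1 + r cosθ/√(L² − r² sin²θ)].
With r = 0.0571 m, L = 0.1694 m, θ = 68.1°: the bracketed kinematic factor |dx/dθ| = 0.059992 m.
ω = v/|dx/dθ| = 15.6/0.059992 = 260.03 rad/s.
N = 60ω/(2π) = 2483.1 rpm.

2480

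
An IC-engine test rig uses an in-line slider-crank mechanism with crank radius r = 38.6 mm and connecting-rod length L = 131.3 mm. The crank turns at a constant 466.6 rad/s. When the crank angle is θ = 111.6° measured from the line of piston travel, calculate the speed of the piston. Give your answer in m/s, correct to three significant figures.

14.9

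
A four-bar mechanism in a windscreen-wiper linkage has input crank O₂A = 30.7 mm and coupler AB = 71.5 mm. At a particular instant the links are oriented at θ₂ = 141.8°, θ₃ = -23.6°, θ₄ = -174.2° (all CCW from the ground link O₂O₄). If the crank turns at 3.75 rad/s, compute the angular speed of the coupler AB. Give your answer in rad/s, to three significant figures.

2.28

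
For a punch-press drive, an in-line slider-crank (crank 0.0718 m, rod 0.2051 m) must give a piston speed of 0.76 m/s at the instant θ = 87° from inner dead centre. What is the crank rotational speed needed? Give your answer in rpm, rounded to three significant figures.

99.3

For an in-line slider-crank, |v_piston| = rω|sinθ|·[1 + r cosθ/√(L² − r² sin²θ)].
With r = 0.0718 m, L = 0.2051 m, θ = 87°: the bracketed kinematic factor |dx/dθ| = 0.073104 m.
ω = v/|dx/dθ| = 0.76/0.073104 = 10.396 rad/s.
N = 60ω/(2π) = 99.276 rpm.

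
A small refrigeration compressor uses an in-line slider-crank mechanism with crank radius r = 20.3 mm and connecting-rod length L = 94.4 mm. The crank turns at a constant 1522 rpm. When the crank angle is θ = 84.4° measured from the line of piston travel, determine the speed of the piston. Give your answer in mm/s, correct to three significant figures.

ω = 2π·1522/60 = 159.4 rad/s
For an in-line slider-crank, x = r cosθ + √(L² − r² sin²θ), so v = −rω sinθ·[1 + r cosθ/√(L² − r² sin²θ)].
With r = 0.0203 m, L = 0.0944 m, θ = 84.4°: √(L² − r² sin²θ) = 0.092213 m.
v = −0.0203·159.4·0.99523·[1 + 0.0203·0.09758/0.092213] = -3.2892 m/s.
|v| = 3.2892 m/s = 3289.2 mm/s.

3290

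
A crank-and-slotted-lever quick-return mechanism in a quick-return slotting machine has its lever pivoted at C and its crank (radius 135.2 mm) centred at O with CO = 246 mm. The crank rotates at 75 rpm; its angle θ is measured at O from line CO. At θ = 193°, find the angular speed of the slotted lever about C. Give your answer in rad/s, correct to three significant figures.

ω = 7.854 rad/s (from 75 rpm).
Crank pin A relative to C: A = (d + r cosθ, r sinθ); lever angle φ = atan2(r sinθ, d + r cosθ).
Differentiating tanφ: φ̇ = rω(d cosθ + r)/(d² + r² + 2dr cosθ).
d² + r² + 2dr cosθ = |CA|² = 0.0139815 m²;  d cosθ + r = -0.1045 m.
|ω_lever| = |0.1352·7.854·-0.1045| / 0.0139815 = 7.9361 rad/s.

7.94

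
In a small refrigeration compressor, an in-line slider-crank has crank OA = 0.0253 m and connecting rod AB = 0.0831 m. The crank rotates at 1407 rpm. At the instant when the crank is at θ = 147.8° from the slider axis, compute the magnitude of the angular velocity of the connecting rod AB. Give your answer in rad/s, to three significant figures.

ω = 147.3 rad/s (converted from 1407 rpm).
The rod makes angle φ with the slider axis where L sinφ = r sinθ; differentiating, L cosφ·φ̇ = r ω cosθ.
L cosφ = √(L² − r² sin²θ) = 0.081999 m.
|ω_rod| = r ω |cosθ| / √(L² − r² sin²θ) = 0.0253·147.3·0.84619/0.081999 = 38.468 rad/s.

38.5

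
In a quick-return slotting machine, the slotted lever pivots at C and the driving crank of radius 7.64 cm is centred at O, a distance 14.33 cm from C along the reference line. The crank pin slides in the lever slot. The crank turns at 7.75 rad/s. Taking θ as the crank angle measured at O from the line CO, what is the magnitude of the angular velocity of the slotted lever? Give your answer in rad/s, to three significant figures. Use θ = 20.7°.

ω = 7.75 rad/s
Crank pin A relative to C: A = (d + r cosθ, r sinθ); lever angle φ = atan2(r sinθ, d + r cosθ).
Differentiating tanφ: φ̇ = rω(d cosθ + r)/(d² + r² + 2dr cosθ).
d² + r² + 2dr cosθ = |CA|² = 0.0468546 m²;  d cosθ + r = +0.21045 m.
|ω_lever| = |0.0764·7.75·+0.21045| / 0.0468546 = 2.6594 rad/s.

2.66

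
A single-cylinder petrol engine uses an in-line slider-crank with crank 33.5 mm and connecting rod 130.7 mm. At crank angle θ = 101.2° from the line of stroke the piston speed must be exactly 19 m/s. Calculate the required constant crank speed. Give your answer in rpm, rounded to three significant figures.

5820

For an in-line slider-crank, |v_piston| = rω|sinθ|·[1 + r cosθ/√(L² − r² sin²θ)].
With r = 0.0335 m, L = 0.1307 m, θ = 101.2°: the bracketed kinematic factor |dx/dθ| = 0.031172 m.
ω = v/|dx/dθ| = 19/0.031172 = 609.53 rad/s.
N = 60ω/(2π) = 5820.6 rpm.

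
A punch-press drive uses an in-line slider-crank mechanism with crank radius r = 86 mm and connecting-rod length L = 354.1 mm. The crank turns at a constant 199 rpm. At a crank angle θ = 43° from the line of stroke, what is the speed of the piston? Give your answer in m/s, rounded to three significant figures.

1.44

ω = 2π·199/60 = 20.84 rad/s
For an in-line slider-crank, x = r cosθ + √(L² − r² sin²θ), so v = −rω sinθ·[1 + r cosθ/√(L² − r² sin²θ)].
With r = 0.086 m, L = 0.3541 m, θ = 43°: √(L² − r² sin²θ) = 0.34921 m.
v = −0.086·20.84·0.68200·[1 + 0.086·0.73135/0.34921] = -1.4424 m/s.
|v| = 1.4424 m/s.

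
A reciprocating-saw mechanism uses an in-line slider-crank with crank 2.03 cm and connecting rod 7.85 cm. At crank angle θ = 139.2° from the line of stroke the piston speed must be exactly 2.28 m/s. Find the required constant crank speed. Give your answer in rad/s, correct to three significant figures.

214

For an in-line slider-crank, |v_piston| = rω|sinθ|·[1 + r cosθ/√(L² − r² sin²θ)].
With r = 0.0203 m, L = 0.0785 m, θ = 139.2°: the bracketed kinematic factor |dx/dθ| = 0.01063 m.
ω = v/|dx/dθ| = 2.28/0.01063 = 214.49 rad/s.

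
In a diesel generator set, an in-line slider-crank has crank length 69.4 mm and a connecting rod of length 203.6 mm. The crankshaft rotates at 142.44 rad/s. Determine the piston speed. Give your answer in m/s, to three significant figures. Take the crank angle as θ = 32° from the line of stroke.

ω = 142.4 rad/s
For an in-line slider-crank, x = r cosθ + √(L² − r² sin²θ), so v = −rω sinθ·[1 + r cosθ/√(L² − r² sin²θ)].
With r = 0.0694 m, L = 0.2036 m, θ = 32°: √(L² − r² sin²θ) = 0.20025 m.
v = −0.0694·142.4·0.52992·[1 + 0.0694·0.84805/0.20025] = -6.778 m/s.
|v| = 6.778 m/s.

6.78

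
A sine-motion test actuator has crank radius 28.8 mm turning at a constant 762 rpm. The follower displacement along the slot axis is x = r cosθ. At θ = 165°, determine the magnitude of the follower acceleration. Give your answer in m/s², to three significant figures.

ω = 79.8 rad/s (from 762 rpm).
x = r cosθ ⇒ ẍ = −rω² cosθ (ω constant).
|a| = rω²|cosθ| = 0.0288·(79.8)²·|cos 165°| = 177.13 m/s².

177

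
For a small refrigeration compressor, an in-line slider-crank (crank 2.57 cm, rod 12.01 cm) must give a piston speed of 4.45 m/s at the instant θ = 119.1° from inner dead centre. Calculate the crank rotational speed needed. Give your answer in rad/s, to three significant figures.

222

For an in-line slider-crank, |v_piston| = rω|sinθ|·[1 + r cosθ/√(L² − r² sin²θ)].
With r = 0.0257 m, L = 0.1201 m, θ = 119.1°: the bracketed kinematic factor |dx/dθ| = 0.020077 m.
ω = v/|dx/dθ| = 4.45/0.020077 = 221.65 rad/s.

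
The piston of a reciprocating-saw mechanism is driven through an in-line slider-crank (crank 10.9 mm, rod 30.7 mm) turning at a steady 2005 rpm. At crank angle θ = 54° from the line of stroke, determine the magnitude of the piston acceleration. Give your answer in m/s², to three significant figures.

ω = 2π·2005/60 = 210 rad/s
x(θ) = r cosθ + √(L² − r² sin²θ); with ω constant, a = ω²·d²x/dθ².
d²x/dθ² = −r cosθ − r²(cos2θ)/√u − r⁴ sin²2θ/(4u^{3/2}),  u = L² − r² sin²θ = 0.000864728 m².
Substituting r = 0.0109 m, L = 0.0307 m, θ = 54°: d²x/dθ² = -0.0052839 m.
a = ω²·d²x/dθ² = (210)²·(-0.0052839) = -232.94 m/s²;  |a| = 232.94 m/s².

233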